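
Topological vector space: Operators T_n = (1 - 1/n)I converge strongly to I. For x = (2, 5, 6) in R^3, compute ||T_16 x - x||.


T_16 x - x = (1 - 1/16)x - x = -x/16
||x|| = sqrt(65) = 8.0623
||T_16 x - x|| = ||x||/16 = 8.0623/16 = 0.5039

0.5039


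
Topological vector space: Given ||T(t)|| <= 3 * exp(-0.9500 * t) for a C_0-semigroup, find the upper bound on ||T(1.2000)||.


||T(1.2000)|| <= 3 * exp(-0.9500 * 1.2000)
= 3 * exp(-1.1400)
= 3 * 0.3198
= 0.9595

0.9595


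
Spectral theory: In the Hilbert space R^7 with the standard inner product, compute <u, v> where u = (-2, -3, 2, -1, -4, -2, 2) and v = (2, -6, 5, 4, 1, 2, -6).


Computing the standard inner product <u, v> = sum u_i * v_i
= -2*2 + -3*-6 + 2*5 + -1*4 + -4*1 + -2*2 + 2*-6
= -4 + 18 + 10 + -4 + -4 + -4 + -12
= 0

0


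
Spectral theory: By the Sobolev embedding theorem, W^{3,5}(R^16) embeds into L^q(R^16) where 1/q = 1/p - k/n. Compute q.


Using the Sobolev embedding formula: 1/q = 1/p - k/n
1/q = 1/5 - 3/16 = 1/80
q = 1/(1/80) = 80

80.0000


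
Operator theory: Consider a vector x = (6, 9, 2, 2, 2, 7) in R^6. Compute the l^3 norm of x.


The l^3 norm = (sum |x_i|^3)^(1/3)
Sum of 3th powers = 216 + 729 + 8 + 8 + 8 + 343 = 1312
||x||_3 = (1312)^(1/3) = 10.9474

10.9474


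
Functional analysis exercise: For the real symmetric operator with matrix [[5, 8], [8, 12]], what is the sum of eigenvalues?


For a self-adjoint (symmetric) matrix, the eigenvalues are real.
The sum of eigenvalues equals the trace of the matrix.
trace = 5 + 12 = 17

17


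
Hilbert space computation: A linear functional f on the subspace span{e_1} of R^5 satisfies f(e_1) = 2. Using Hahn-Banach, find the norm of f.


The norm of f is given by ||f|| = sup_{||x||=1} |f(x)|.
On span{e_1}, ||e_1|| = 1, so ||f|| = |f(e_1)| / ||e_1||
= |2| / 1 = 2.0000

2.0000


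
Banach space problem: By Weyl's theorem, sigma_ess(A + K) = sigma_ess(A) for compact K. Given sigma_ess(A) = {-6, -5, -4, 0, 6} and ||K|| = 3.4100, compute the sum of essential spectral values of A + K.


By Weyl's theorem, the essential spectrum is invariant under compact perturbations.
sigma_ess(A + K) = sigma_ess(A) = {-6, -5, -4, 0, 6}
Sum = -6 + -5 + -4 + 0 + 6 = -9

-9


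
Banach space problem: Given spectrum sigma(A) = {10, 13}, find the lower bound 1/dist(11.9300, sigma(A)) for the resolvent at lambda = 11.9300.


dist(11.9300, {10, 13}) = min(|11.9300 - 10|, |11.9300 - 13|)
= min(1.9300, 1.0700) = 1.0700
Resolvent bound = 1/1.0700 = 0.9346

0.9346


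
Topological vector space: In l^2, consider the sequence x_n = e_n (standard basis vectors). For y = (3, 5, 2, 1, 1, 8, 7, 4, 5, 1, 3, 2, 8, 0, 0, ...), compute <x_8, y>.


x_8 = e_8 is the standard basis vector with 1 in position 8.
<x_8, y> = y_8 = 4
As n -> infinity, <x_n, y> -> 0, confirming weak convergence of (x_n) to 0.

4


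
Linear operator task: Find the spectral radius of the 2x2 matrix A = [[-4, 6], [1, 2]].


For a 2x2 matrix, eigenvalues satisfy lambda^2 - (trace)*lambda + det = 0
trace = -4 + 2 = -2
det = -4*2 - 6*1 = -14
discriminant = (-2)^2 - 4*(-14) = 60
spectral radius = max |eigenvalue| = 4.8730

4.8730


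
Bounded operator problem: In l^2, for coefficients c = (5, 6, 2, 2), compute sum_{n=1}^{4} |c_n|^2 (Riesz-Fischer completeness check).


sum |c_n|^2 = 5^2 + 6^2 + 2^2 + 2^2
= 25 + 36 + 4 + 4
= 69

69


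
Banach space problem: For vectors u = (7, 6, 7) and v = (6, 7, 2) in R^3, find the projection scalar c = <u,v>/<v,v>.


Computing <u,v> = 7*6 + 6*7 + 7*2 = 98
Computing <v,v> = 6^2 + 7^2 + 2^2 = 89
Projection coefficient = 98/89 = 1.1011

1.1011


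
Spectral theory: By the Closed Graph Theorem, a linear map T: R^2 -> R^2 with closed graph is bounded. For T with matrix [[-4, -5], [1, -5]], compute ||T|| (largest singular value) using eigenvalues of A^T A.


A^T A = [[17, 15], [15, 50]]
trace(A^T A) = 67, det(A^T A) = 625
discriminant = 67^2 - 4*625 = 1989
Largest eigenvalue of A^T A = (trace + sqrt(disc))/2 = 55.7991
||T|| = sqrt(55.7991) = 7.4699

7.4699


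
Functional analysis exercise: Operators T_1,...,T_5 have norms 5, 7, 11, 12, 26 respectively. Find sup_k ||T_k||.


By the Uniform Boundedness Principle, the supremum of norms is finite.
sup_k ||T_k|| = max(5, 7, 11, 12, 26) = 26

26


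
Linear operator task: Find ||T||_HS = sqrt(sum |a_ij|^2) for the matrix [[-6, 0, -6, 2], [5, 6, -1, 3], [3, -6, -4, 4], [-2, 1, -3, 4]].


The Hilbert-Schmidt norm is sqrt(sum of squares of all entries).
Sum of squares = (-6)^2 + 0^2 + (-6)^2 + 2^2 + 5^2 + 6^2 + (-1)^2 + 3^2 + 3^2 + (-6)^2 + (-4)^2 + 4^2 + (-2)^2 + 1^2 + (-3)^2 + 4^2
= 36 + 0 + 36 + 4 + 25 + 36 + 1 + 9 + 9 + 36 + 16 + 16 + 4 + 1 + 9 + 16 = 254
||T||_HS = sqrt(254) = 15.9374

15.9374


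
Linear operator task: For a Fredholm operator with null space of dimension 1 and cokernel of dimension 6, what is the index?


The Fredholm index is defined as ind(T) = dim(ker T) - dim(coker T)
= 1 - 6
= -5

-5


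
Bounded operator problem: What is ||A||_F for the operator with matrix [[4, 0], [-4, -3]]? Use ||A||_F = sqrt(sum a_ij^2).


||A||_F^2 = sum a_ij^2
= 4^2 + 0^2 + (-4)^2 + (-3)^2
= 16 + 0 + 16 + 9 = 41
||A||_F = sqrt(41) = 6.4031

6.4031


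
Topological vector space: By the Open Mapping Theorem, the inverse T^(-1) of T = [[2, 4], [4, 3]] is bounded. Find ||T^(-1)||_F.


det(T) = 2*3 - 4*4 = -10
T^(-1) = (1/-10) * [[3, -4], [-4, 2]] = [[-0.3000, 0.4000], [0.4000, -0.2000]]
||T^(-1)||_F^2 = (-0.3000)^2 + 0.4000^2 + 0.4000^2 + (-0.2000)^2 = 0.4500
||T^(-1)||_F = sqrt(0.4500) = 0.6708

0.6708


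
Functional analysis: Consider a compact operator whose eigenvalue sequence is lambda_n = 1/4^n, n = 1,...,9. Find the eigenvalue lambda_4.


The eigenvalue formula gives lambda_4 = 1/4^4
= 1/256
= 0.0039

0.0039


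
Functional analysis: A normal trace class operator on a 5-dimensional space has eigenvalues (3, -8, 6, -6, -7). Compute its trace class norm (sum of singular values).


For a normal operator, singular values equal |eigenvalues|.
Trace norm = sum |lambda_i| = 3 + 8 + 6 + 6 + 7
= 30

30


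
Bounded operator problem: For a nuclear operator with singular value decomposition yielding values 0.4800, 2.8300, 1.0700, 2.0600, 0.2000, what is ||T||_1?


The nuclear norm is the sum of all singular values.
||T||_1 = 0.4800 + 2.8300 + 1.0700 + 2.0600 + 0.2000
= 6.6400

6.6400


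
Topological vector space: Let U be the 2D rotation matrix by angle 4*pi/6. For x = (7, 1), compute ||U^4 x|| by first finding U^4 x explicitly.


U is a rotation by theta = 4*pi/6
U^4 = rotation by 4*theta = 16*pi/6 = 4*pi/6 (mod 2*pi)
cos(4*pi/6) = -0.5000, sin(4*pi/6) = 0.8660
U^4 x = (-0.5000 * 7 - 0.8660 * 1, 0.8660 * 7 + -0.5000 * 1)
= (-4.3660, 5.5622)
||U^4 x|| = sqrt((-4.3660)^2 + 5.5622^2) = sqrt(50.0000) = 7.0711

7.0711


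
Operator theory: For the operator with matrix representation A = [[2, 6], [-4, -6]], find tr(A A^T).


trace(A * A^T) = sum of squares of all entries
= 2^2 + 6^2 + (-4)^2 + (-6)^2
= 4 + 36 + 16 + 36
= 92

92


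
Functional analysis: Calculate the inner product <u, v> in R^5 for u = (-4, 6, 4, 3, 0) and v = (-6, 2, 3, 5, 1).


Computing the standard inner product <u, v> = sum u_i * v_i
= -4*-6 + 6*2 + 4*3 + 3*5 + 0*1
= 24 + 12 + 12 + 15 + 0
= 63

63


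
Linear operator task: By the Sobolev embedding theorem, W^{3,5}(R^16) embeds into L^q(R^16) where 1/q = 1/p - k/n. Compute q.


Using the Sobolev embedding formula: 1/q = 1/p - k/n
1/q = 1/5 - 3/16 = 1/80
q = 1/(1/80) = 80

80.0000


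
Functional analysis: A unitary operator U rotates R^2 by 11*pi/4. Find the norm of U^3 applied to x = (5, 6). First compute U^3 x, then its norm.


U is a rotation by theta = 11*pi/4
U^3 = rotation by 3*theta = 33*pi/4 = 1*pi/4 (mod 2*pi)
cos(1*pi/4) = 0.7071, sin(1*pi/4) = 0.7071
U^3 x = (0.7071 * 5 - 0.7071 * 6, 0.7071 * 5 + 0.7071 * 6)
= (-0.7071, 7.7782)
||U^3 x|| = sqrt((-0.7071)^2 + 7.7782^2) = sqrt(61.0000) = 7.8102

7.8102


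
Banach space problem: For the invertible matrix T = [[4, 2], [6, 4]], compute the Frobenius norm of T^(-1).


det(T) = 4*4 - 2*6 = 4
T^(-1) = (1/4) * [[4, -2], [-6, 4]] = [[1.0000, -0.5000], [-1.5000, 1.0000]]
||T^(-1)||_F^2 = 1.0000^2 + (-0.5000)^2 + (-1.5000)^2 + 1.0000^2 = 4.5000
||T^(-1)||_F = sqrt(4.5000) = 2.1213

2.1213


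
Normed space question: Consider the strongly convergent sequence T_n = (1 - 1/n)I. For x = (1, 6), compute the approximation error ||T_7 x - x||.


T_7 x - x = (1 - 1/7)x - x = -x/7
||x|| = sqrt(37) = 6.0828
||T_7 x - x|| = ||x||/7 = 6.0828/7 = 0.8690

0.8690


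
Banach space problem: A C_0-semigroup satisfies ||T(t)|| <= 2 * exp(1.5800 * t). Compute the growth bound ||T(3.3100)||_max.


||T(3.3100)|| <= 2 * exp(1.5800 * 3.3100)
= 2 * exp(5.2298)
= 2 * 186.7554
= 373.5109

373.5109


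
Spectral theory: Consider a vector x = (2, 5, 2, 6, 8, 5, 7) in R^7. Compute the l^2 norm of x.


The l^2 norm = (sum |x_i|^2)^(1/2)
Sum of 2th powers = 4 + 25 + 4 + 36 + 64 + 25 + 49 = 207
||x||_2 = (207)^(1/2) = 14.3875

14.3875


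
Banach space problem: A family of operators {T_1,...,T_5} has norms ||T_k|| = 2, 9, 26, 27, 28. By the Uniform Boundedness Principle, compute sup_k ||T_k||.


By the Uniform Boundedness Principle, the supremum of norms is finite.
sup_k ||T_k|| = max(2, 9, 26, 27, 28) = 28

28


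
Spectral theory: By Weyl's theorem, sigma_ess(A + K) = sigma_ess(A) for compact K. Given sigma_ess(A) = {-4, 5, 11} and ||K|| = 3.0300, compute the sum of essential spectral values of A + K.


By Weyl's theorem, the essential spectrum is invariant under compact perturbations.
sigma_ess(A + K) = sigma_ess(A) = {-4, 5, 11}
Sum = -4 + 5 + 11 = 12

12


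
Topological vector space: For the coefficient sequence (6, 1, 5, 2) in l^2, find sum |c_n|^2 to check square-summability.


sum |c_n|^2 = 6^2 + 1^2 + 5^2 + 2^2
= 36 + 1 + 25 + 4
= 66

66


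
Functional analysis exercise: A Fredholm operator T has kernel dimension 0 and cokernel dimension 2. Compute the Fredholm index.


The Fredholm index is defined as ind(T) = dim(ker T) - dim(coker T)
= 0 - 2
= -2

-2


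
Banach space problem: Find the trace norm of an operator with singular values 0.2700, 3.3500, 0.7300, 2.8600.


The nuclear norm is the sum of all singular values.
||T||_1 = 0.2700 + 3.3500 + 0.7300 + 2.8600
= 7.2100

7.2100


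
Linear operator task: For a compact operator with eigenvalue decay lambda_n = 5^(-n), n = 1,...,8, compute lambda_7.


The eigenvalue formula gives lambda_7 = 1/5^7
= 1/78125
= 1.2800e-05

1.2800e-05


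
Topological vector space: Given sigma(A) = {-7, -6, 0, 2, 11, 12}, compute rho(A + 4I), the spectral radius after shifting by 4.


Spectrum of A + 4I = {-3, -2, 4, 6, 15, 16}
Spectral radius = max |lambda| over the shifted spectrum
= max(3, 2, 4, 6, 15, 16) = 16

16


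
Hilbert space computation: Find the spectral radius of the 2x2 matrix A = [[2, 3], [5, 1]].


For a 2x2 matrix, eigenvalues satisfy lambda^2 - (trace)*lambda + det = 0
trace = 2 + 1 = 3
det = 2*1 - 3*5 = -13
discriminant = 3^2 - 4*(-13) = 61
spectral radius = max |eigenvalue| = 5.4051

5.4051


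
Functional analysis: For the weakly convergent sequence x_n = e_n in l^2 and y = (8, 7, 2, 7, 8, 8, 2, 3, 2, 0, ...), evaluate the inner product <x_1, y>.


x_1 = e_1 is the standard basis vector with 1 in position 1.
<x_1, y> = y_1 = 8
As n -> infinity, <x_n, y> -> 0, confirming weak convergence of (x_n) to 0.

8


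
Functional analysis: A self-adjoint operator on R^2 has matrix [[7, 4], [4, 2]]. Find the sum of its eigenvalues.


For a self-adjoint (symmetric) matrix, the eigenvalues are real.
The sum of eigenvalues equals the trace of the matrix.
trace = 7 + 2 = 9

9


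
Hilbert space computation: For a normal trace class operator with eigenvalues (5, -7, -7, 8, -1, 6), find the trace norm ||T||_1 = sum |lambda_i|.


For a normal operator, singular values equal |eigenvalues|.
Trace norm = sum |lambda_i| = 5 + 7 + 7 + 8 + 1 + 6
= 34

34


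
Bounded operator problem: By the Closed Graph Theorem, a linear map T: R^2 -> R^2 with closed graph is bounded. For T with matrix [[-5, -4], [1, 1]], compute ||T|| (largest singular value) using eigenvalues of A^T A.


A^T A = [[26, 21], [21, 17]]
trace(A^T A) = 43, det(A^T A) = 1
discriminant = 43^2 - 4*1 = 1845
Largest eigenvalue of A^T A = (trace + sqrt(disc))/2 = 42.9767
||T|| = sqrt(42.9767) = 6.5557

6.5557


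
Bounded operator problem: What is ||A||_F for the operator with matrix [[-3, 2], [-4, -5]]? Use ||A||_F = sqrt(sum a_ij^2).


||A||_F^2 = sum a_ij^2
= (-3)^2 + 2^2 + (-4)^2 + (-5)^2
= 9 + 4 + 16 + 25 = 54
||A||_F = sqrt(54) = 7.3485

7.3485


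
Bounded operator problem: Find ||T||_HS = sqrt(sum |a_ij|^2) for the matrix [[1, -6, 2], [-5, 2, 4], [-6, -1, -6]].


The Hilbert-Schmidt norm is sqrt(sum of squares of all entries).
Sum of squares = 1^2 + (-6)^2 + 2^2 + (-5)^2 + 2^2 + 4^2 + (-6)^2 + (-1)^2 + (-6)^2
= 1 + 36 + 4 + 25 + 4 + 16 + 36 + 1 + 36 = 159
||T||_HS = sqrt(159) = 12.6095

12.6095


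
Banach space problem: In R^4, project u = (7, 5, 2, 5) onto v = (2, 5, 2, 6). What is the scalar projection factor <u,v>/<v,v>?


Computing <u,v> = 7*2 + 5*5 + 2*2 + 5*6 = 73
Computing <v,v> = 2^2 + 5^2 + 2^2 + 6^2 = 69
Projection coefficient = 73/69 = 1.0580

1.0580


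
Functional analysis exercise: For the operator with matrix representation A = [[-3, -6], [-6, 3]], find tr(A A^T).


trace(A * A^T) = sum of squares of all entries
= (-3)^2 + (-6)^2 + (-6)^2 + 3^2
= 9 + 36 + 36 + 9
= 90

90


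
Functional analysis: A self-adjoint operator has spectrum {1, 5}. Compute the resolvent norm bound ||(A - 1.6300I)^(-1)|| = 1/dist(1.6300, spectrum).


dist(1.6300, {1, 5}) = min(|1.6300 - 1|, |1.6300 - 5|)
= min(0.6300, 3.3700) = 0.6300
Resolvent bound = 1/0.6300 = 1.5873

1.5873


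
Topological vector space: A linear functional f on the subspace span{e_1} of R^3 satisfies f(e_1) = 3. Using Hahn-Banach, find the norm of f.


The norm of f is given by ||f|| = sup_{||x||=1} |f(x)|.
On span{e_1}, ||e_1|| = 1, so ||f|| = |f(e_1)| / ||e_1||
= |3| / 1 = 3.0000

3.0000


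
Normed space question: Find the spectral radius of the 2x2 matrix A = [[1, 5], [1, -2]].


For a 2x2 matrix, eigenvalues satisfy lambda^2 - (trace)*lambda + det = 0
trace = 1 + -2 = -1
det = 1*-2 - 5*1 = -7
discriminant = (-1)^2 - 4*(-7) = 29
spectral radius = max |eigenvalue| = 3.1926

3.1926


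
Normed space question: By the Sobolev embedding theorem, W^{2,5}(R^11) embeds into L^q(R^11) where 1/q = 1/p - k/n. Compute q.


Using the Sobolev embedding formula: 1/q = 1/p - k/n
1/q = 1/5 - 2/11 = 1/55
q = 1/(1/55) = 55

55.0000


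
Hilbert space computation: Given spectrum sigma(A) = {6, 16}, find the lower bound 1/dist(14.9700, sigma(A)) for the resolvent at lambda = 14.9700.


dist(14.9700, {6, 16}) = min(|14.9700 - 6|, |14.9700 - 16|)
= min(8.9700, 1.0300) = 1.0300
Resolvent bound = 1/1.0300 = 0.9709

0.9709


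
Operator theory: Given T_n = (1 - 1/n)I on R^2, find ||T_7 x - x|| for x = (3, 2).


T_7 x - x = (1 - 1/7)x - x = -x/7
||x|| = sqrt(13) = 3.6056
||T_7 x - x|| = ||x||/7 = 3.6056/7 = 0.5151

0.5151


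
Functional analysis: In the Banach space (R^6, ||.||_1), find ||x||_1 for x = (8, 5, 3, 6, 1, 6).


The l^1 norm equals the sum of absolute values of all components.
||x||_1 = 8 + 5 + 3 + 6 + 1 + 6
= 29

29.0000


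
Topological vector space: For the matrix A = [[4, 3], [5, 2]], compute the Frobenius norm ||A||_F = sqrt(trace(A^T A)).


||A||_F^2 = sum a_ij^2
= 4^2 + 3^2 + 5^2 + 2^2
= 16 + 9 + 25 + 4 = 54
||A||_F = sqrt(54) = 7.3485

7.3485


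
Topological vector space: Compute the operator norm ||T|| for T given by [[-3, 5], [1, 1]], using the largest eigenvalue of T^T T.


A^T A = [[10, -14], [-14, 26]]
trace(A^T A) = 36, det(A^T A) = 64
discriminant = 36^2 - 4*64 = 1040
Largest eigenvalue of A^T A = (trace + sqrt(disc))/2 = 34.1245
||T|| = sqrt(34.1245) = 5.8416

5.8416


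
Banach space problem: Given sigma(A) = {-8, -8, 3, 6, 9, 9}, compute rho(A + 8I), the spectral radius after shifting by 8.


Spectrum of A + 8I = {0, 0, 11, 14, 17, 17}
Spectral radius = max |lambda| over the shifted spectrum
= max(0, 0, 11, 14, 17, 17) = 17

17


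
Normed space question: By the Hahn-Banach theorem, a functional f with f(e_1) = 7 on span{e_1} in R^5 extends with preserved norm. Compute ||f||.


The norm of f is given by ||f|| = sup_{||x||=1} |f(x)|.
On span{e_1}, ||e_1|| = 1, so ||f|| = |f(e_1)| / ||e_1||
= |7| / 1 = 7.0000

7.0000


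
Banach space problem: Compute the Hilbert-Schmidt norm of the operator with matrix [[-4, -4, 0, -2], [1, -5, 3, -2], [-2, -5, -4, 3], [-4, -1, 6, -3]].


The Hilbert-Schmidt norm is sqrt(sum of squares of all entries).
Sum of squares = (-4)^2 + (-4)^2 + 0^2 + (-2)^2 + 1^2 + (-5)^2 + 3^2 + (-2)^2 + (-2)^2 + (-5)^2 + (-4)^2 + 3^2 + (-4)^2 + (-1)^2 + 6^2 + (-3)^2
= 16 + 16 + 0 + 4 + 1 + 25 + 9 + 4 + 4 + 25 + 16 + 9 + 16 + 1 + 36 + 9 = 191
||T||_HS = sqrt(191) = 13.8203

13.8203


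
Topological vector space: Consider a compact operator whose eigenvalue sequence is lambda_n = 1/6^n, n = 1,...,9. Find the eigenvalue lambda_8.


The eigenvalue formula gives lambda_8 = 1/6^8
= 1/1679616
= 5.9537e-07

5.9537e-07


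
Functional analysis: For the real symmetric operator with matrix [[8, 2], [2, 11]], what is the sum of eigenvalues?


For a self-adjoint (symmetric) matrix, the eigenvalues are real.
The sum of eigenvalues equals the trace of the matrix.
trace = 8 + 11 = 19

19


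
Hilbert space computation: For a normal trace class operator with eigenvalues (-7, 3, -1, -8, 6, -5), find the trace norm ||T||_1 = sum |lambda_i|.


For a normal operator, singular values equal |eigenvalues|.
Trace norm = sum |lambda_i| = 7 + 3 + 1 + 8 + 6 + 5
= 30

30


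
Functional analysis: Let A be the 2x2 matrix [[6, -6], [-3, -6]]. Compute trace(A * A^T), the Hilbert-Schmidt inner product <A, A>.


trace(A * A^T) = sum of squares of all entries
= 6^2 + (-6)^2 + (-3)^2 + (-6)^2
= 36 + 36 + 9 + 36
= 117

117


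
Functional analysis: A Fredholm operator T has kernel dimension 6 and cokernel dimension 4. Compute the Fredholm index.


The Fredholm index is defined as ind(T) = dim(ker T) - dim(coker T)
= 6 - 4
= 2

2


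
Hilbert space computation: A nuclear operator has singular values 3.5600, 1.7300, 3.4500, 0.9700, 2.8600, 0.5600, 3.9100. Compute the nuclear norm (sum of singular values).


The nuclear norm is the sum of all singular values.
||T||_1 = 3.5600 + 1.7300 + 3.4500 + 0.9700 + 2.8600 + 0.5600 + 3.9100
= 17.0400

17.0400


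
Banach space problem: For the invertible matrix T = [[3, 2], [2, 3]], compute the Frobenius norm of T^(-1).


det(T) = 3*3 - 2*2 = 5
T^(-1) = (1/5) * [[3, -2], [-2, 3]] = [[0.6000, -0.4000], [-0.4000, 0.6000]]
||T^(-1)||_F^2 = 0.6000^2 + (-0.4000)^2 + (-0.4000)^2 + 0.6000^2 = 1.0400
||T^(-1)||_F = sqrt(1.0400) = 1.0198

1.0198


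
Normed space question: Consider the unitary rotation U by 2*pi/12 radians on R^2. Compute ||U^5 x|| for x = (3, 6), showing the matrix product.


U is a rotation by theta = 2*pi/12
U^5 = rotation by 5*theta = 10*pi/12
cos(10*pi/12) = -0.8660, sin(10*pi/12) = 0.5000
U^5 x = (-0.8660 * 3 - 0.5000 * 6, 0.5000 * 3 + -0.8660 * 6)
= (-5.5981, -3.6962)
||U^5 x|| = sqrt((-5.5981)^2 + (-3.6962)^2) = sqrt(45.0000) = 6.7082

6.7082


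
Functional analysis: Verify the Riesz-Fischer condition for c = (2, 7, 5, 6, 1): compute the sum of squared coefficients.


sum |c_n|^2 = 2^2 + 7^2 + 5^2 + 6^2 + 1^2
= 4 + 49 + 25 + 36 + 1
= 115

115


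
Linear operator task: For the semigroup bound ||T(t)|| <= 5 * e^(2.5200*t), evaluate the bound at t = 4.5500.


||T(4.5500)|| <= 5 * exp(2.5200 * 4.5500)
= 5 * exp(11.4660)
= 5 * 95415.8513
= 477079.2566

477079.2566


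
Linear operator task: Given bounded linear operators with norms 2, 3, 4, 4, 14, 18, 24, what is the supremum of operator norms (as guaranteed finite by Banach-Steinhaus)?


By the Uniform Boundedness Principle, the supremum of norms is finite.
sup_k ||T_k|| = max(2, 3, 4, 4, 14, 18, 24) = 24

24


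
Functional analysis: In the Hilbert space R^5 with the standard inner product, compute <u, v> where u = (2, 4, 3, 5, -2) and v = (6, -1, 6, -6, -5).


Computing the standard inner product <u, v> = sum u_i * v_i
= 2*6 + 4*-1 + 3*6 + 5*-6 + -2*-5
= 12 + -4 + 18 + -30 + 10
= 6

6


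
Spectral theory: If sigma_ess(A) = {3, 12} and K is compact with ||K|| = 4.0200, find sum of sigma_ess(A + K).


By Weyl's theorem, the essential spectrum is invariant under compact perturbations.
sigma_ess(A + K) = sigma_ess(A) = {3, 12}
Sum = 3 + 12 = 15

15


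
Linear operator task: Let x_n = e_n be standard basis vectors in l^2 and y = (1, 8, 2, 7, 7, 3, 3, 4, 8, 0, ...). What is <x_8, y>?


x_8 = e_8 is the standard basis vector with 1 in position 8.
<x_8, y> = y_8 = 4
As n -> infinity, <x_n, y> -> 0, confirming weak convergence of (x_n) to 0.

4


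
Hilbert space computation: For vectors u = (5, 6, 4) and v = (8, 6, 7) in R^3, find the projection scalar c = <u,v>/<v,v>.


Computing <u,v> = 5*8 + 6*6 + 4*7 = 104
Computing <v,v> = 8^2 + 6^2 + 7^2 = 149
Projection coefficient = 104/149 = 0.6980

0.6980


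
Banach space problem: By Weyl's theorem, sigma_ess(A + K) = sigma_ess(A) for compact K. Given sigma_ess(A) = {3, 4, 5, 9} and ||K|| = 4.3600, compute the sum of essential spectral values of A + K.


By Weyl's theorem, the essential spectrum is invariant under compact perturbations.
sigma_ess(A + K) = sigma_ess(A) = {3, 4, 5, 9}
Sum = 3 + 4 + 5 + 9 = 21

21


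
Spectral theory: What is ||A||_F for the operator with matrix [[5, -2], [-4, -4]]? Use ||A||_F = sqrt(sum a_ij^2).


||A||_F^2 = sum a_ij^2
= 5^2 + (-2)^2 + (-4)^2 + (-4)^2
= 25 + 4 + 16 + 16 = 61
||A||_F = sqrt(61) = 7.8102

7.8102


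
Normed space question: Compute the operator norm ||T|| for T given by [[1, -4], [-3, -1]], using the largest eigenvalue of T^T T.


A^T A = [[10, -1], [-1, 17]]
trace(A^T A) = 27, det(A^T A) = 169
discriminant = 27^2 - 4*169 = 53
Largest eigenvalue of A^T A = (trace + sqrt(disc))/2 = 17.1401
||T|| = sqrt(17.1401) = 4.1401

4.1401


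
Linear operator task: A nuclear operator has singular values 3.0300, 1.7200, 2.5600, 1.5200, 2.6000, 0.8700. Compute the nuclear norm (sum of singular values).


The nuclear norm is the sum of all singular values.
||T||_1 = 3.0300 + 1.7200 + 2.5600 + 1.5200 + 2.6000 + 0.8700
= 12.3000

12.3000


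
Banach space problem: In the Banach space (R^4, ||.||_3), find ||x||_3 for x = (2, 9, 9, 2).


The l^3 norm = (sum |x_i|^3)^(1/3)
Sum of 3th powers = 8 + 729 + 729 + 8 = 1474
||x||_3 = (1474)^(1/3) = 11.3806

11.3806


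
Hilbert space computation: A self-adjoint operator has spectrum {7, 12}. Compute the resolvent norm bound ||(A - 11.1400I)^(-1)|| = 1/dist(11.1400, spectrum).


dist(11.1400, {7, 12}) = min(|11.1400 - 7|, |11.1400 - 12|)
= min(4.1400, 0.8600) = 0.8600
Resolvent bound = 1/0.8600 = 1.1628

1.1628


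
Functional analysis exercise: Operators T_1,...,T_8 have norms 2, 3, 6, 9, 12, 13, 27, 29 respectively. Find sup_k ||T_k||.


By the Uniform Boundedness Principle, the supremum of norms is finite.
sup_k ||T_k|| = max(2, 3, 6, 9, 12, 13, 27, 29) = 29

29


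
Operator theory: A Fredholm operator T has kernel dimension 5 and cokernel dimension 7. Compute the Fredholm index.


The Fredholm index is defined as ind(T) = dim(ker T) - dim(coker T)
= 5 - 7
= -2

-2


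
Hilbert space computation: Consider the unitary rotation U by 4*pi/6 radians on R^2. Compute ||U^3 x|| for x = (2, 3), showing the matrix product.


U is a rotation by theta = 4*pi/6
U^3 = rotation by 3*theta = 12*pi/6 = 0*pi/6 (mod 2*pi)
cos(0*pi/6) = 1.0000, sin(0*pi/6) = 0.0000
U^3 x = (1.0000 * 2 - 0.0000 * 3, 0.0000 * 2 + 1.0000 * 3)
= (2.0000, 3.0000)
||U^3 x|| = sqrt(2.0000^2 + 3.0000^2) = sqrt(13.0000) = 3.6056

3.6056


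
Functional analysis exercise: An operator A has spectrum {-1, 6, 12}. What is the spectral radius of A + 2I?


Spectrum of A + 2I = {1, 8, 14}
Spectral radius = max |lambda| over the shifted spectrum
= max(1, 8, 14) = 14

14


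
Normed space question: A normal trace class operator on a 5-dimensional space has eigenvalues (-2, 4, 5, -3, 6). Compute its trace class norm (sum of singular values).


For a normal operator, singular values equal |eigenvalues|.
Trace norm = sum |lambda_i| = 2 + 4 + 5 + 3 + 6
= 20

20


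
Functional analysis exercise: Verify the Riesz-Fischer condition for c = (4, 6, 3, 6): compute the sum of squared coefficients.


sum |c_n|^2 = 4^2 + 6^2 + 3^2 + 6^2
= 16 + 36 + 9 + 36
= 97

97


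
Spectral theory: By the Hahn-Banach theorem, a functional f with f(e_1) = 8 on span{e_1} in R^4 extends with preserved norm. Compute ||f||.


The norm of f is given by ||f|| = sup_{||x||=1} |f(x)|.
On span{e_1}, ||e_1|| = 1, so ||f|| = |f(e_1)| / ||e_1||
= |8| / 1 = 8.0000

8.0000


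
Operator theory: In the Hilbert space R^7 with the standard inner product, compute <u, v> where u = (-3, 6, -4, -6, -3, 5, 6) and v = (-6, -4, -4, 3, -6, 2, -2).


Computing the standard inner product <u, v> = sum u_i * v_i
= -3*-6 + 6*-4 + -4*-4 + -6*3 + -3*-6 + 5*2 + 6*-2
= 18 + -24 + 16 + -18 + 18 + 10 + -12
= 8

8


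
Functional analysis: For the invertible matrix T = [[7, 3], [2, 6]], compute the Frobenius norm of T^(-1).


det(T) = 7*6 - 3*2 = 36
T^(-1) = (1/36) * [[6, -3], [-2, 7]] = [[0.1667, -0.0833], [-0.0556, 0.1944]]
||T^(-1)||_F^2 = 0.1667^2 + (-0.0833)^2 + (-0.0556)^2 + 0.1944^2 = 0.0756
||T^(-1)||_F = sqrt(0.0756) = 0.2750

0.2750


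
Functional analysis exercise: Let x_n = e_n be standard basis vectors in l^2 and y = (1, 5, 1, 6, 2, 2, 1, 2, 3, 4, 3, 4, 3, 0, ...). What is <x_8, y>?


x_8 = e_8 is the standard basis vector with 1 in position 8.
<x_8, y> = y_8 = 2
As n -> infinity, <x_n, y> -> 0, confirming weak convergence of (x_n) to 0.

2


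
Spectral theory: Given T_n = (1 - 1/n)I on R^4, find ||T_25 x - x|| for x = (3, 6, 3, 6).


T_25 x - x = (1 - 1/25)x - x = -x/25
||x|| = sqrt(90) = 9.4868
||T_25 x - x|| = ||x||/25 = 9.4868/25 = 0.3795

0.3795


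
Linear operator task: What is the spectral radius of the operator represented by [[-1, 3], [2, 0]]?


For a 2x2 matrix, eigenvalues satisfy lambda^2 - (trace)*lambda + det = 0
trace = -1 + 0 = -1
det = -1*0 - 3*2 = -6
discriminant = (-1)^2 - 4*(-6) = 25
spectral radius = max |eigenvalue| = 3.0000

3.0000


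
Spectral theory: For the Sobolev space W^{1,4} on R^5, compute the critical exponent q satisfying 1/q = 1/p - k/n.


Using the Sobolev embedding formula: 1/q = 1/p - k/n
1/q = 1/4 - 1/5 = 1/20
q = 1/(1/20) = 20

20.0000


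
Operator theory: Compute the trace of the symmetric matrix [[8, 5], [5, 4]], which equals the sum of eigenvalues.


For a self-adjoint (symmetric) matrix, the eigenvalues are real.
The sum of eigenvalues equals the trace of the matrix.
trace = 8 + 4 = 12

12


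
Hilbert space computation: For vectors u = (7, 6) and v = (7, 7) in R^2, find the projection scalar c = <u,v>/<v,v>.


Computing <u,v> = 7*7 + 6*7 = 91
Computing <v,v> = 7^2 + 7^2 = 98
Projection coefficient = 91/98 = 0.9286

0.9286


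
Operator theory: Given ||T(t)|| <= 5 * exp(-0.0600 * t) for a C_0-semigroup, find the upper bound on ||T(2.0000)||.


||T(2.0000)|| <= 5 * exp(-0.0600 * 2.0000)
= 5 * exp(-0.1200)
= 5 * 0.8869
= 4.4346

4.4346


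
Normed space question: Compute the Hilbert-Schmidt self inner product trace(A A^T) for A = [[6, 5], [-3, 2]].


trace(A * A^T) = sum of squares of all entries
= 6^2 + 5^2 + (-3)^2 + 2^2
= 36 + 25 + 9 + 4
= 74

74


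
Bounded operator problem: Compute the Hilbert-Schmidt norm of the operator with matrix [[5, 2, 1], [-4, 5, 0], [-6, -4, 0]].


The Hilbert-Schmidt norm is sqrt(sum of squares of all entries).
Sum of squares = 5^2 + 2^2 + 1^2 + (-4)^2 + 5^2 + 0^2 + (-6)^2 + (-4)^2 + 0^2
= 25 + 4 + 1 + 16 + 25 + 0 + 36 + 16 + 0 = 123
||T||_HS = sqrt(123) = 11.0905

11.0905


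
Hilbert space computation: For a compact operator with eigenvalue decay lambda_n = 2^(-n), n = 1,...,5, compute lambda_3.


The eigenvalue formula gives lambda_3 = 1/2^3
= 1/8
= 0.1250

0.1250


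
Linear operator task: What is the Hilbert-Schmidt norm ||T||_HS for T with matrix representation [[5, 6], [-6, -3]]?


The Hilbert-Schmidt norm is sqrt(sum of squares of all entries).
Sum of squares = 5^2 + 6^2 + (-6)^2 + (-3)^2
= 25 + 36 + 36 + 9 = 106
||T||_HS = sqrt(106) = 10.2956

10.2956


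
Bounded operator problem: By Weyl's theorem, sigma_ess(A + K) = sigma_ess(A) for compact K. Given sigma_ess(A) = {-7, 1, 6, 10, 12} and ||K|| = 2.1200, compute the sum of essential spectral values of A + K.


By Weyl's theorem, the essential spectrum is invariant under compact perturbations.
sigma_ess(A + K) = sigma_ess(A) = {-7, 1, 6, 10, 12}
Sum = -7 + 1 + 6 + 10 + 12 = 22

22


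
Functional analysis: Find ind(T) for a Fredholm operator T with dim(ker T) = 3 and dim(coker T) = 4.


The Fredholm index is defined as ind(T) = dim(ker T) - dim(coker T)
= 3 - 4
= -1

-1


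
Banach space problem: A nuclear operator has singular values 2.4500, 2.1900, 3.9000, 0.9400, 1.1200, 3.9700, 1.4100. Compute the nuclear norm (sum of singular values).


The nuclear norm is the sum of all singular values.
||T||_1 = 2.4500 + 2.1900 + 3.9000 + 0.9400 + 1.1200 + 3.9700 + 1.4100
= 15.9800

15.9800


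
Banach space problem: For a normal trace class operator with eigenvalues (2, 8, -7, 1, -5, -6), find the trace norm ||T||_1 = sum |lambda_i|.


For a normal operator, singular values equal |eigenvalues|.
Trace norm = sum |lambda_i| = 2 + 8 + 7 + 1 + 5 + 6
= 29

29


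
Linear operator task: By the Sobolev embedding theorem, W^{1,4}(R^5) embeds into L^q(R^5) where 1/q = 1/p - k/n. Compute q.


Using the Sobolev embedding formula: 1/q = 1/p - k/n
1/q = 1/4 - 1/5 = 1/20
q = 1/(1/20) = 20

20.0000


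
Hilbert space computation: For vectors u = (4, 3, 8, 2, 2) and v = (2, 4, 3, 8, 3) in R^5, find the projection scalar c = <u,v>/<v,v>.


Computing <u,v> = 4*2 + 3*4 + 8*3 + 2*8 + 2*3 = 66
Computing <v,v> = 2^2 + 4^2 + 3^2 + 8^2 + 3^2 = 102
Projection coefficient = 66/102 = 0.6471

0.6471


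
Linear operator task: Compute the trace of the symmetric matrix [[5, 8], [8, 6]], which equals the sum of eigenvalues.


For a self-adjoint (symmetric) matrix, the eigenvalues are real.
The sum of eigenvalues equals the trace of the matrix.
trace = 5 + 6 = 11

11


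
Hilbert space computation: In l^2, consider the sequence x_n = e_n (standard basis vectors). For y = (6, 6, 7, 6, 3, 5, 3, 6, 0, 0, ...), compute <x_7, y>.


x_7 = e_7 is the standard basis vector with 1 in position 7.
<x_7, y> = y_7 = 3
As n -> infinity, <x_n, y> -> 0, confirming weak convergence of (x_n) to 0.

3


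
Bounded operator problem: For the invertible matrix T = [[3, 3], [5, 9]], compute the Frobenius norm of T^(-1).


det(T) = 3*9 - 3*5 = 12
T^(-1) = (1/12) * [[9, -3], [-5, 3]] = [[0.7500, -0.2500], [-0.4167, 0.2500]]
||T^(-1)||_F^2 = 0.7500^2 + (-0.2500)^2 + (-0.4167)^2 + 0.2500^2 = 0.8611
||T^(-1)||_F = sqrt(0.8611) = 0.9280

0.9280


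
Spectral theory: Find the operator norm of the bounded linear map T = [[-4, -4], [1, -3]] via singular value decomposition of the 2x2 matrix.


A^T A = [[17, 13], [13, 25]]
trace(A^T A) = 42, det(A^T A) = 256
discriminant = 42^2 - 4*256 = 740
Largest eigenvalue of A^T A = (trace + sqrt(disc))/2 = 34.6015
||T|| = sqrt(34.6015) = 5.8823

5.8823


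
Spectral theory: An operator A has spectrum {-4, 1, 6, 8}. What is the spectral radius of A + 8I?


Spectrum of A + 8I = {4, 9, 14, 16}
Spectral radius = max |lambda| over the shifted spectrum
= max(4, 9, 14, 16) = 16

16


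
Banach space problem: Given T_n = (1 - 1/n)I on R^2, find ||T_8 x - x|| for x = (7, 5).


T_8 x - x = (1 - 1/8)x - x = -x/8
||x|| = sqrt(74) = 8.6023
||T_8 x - x|| = ||x||/8 = 8.6023/8 = 1.0753

1.0753


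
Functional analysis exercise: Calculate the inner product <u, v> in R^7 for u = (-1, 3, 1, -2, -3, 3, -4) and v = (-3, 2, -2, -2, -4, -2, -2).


Computing the standard inner product <u, v> = sum u_i * v_i
= -1*-3 + 3*2 + 1*-2 + -2*-2 + -3*-4 + 3*-2 + -4*-2
= 3 + 6 + -2 + 4 + 12 + -6 + 8
= 25

25


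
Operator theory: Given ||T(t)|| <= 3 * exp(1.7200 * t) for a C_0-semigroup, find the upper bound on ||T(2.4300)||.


||T(2.4300)|| <= 3 * exp(1.7200 * 2.4300)
= 3 * exp(4.1796)
= 3 * 65.3397
= 196.0191

196.0191


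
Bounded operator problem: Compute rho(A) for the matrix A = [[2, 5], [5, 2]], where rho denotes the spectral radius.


For a 2x2 matrix, eigenvalues satisfy lambda^2 - (trace)*lambda + det = 0
trace = 2 + 2 = 4
det = 2*2 - 5*5 = -21
discriminant = 4^2 - 4*(-21) = 100
spectral radius = max |eigenvalue| = 7.0000

7.0000


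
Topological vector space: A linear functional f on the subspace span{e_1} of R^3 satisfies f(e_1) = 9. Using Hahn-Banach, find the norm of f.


The norm of f is given by ||f|| = sup_{||x||=1} |f(x)|.
On span{e_1}, ||e_1|| = 1, so ||f|| = |f(e_1)| / ||e_1||
= |9| / 1 = 9.0000

9.0000


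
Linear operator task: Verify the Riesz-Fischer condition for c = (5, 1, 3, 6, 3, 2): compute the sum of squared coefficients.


sum |c_n|^2 = 5^2 + 1^2 + 3^2 + 6^2 + 3^2 + 2^2
= 25 + 1 + 9 + 36 + 9 + 4
= 84

84


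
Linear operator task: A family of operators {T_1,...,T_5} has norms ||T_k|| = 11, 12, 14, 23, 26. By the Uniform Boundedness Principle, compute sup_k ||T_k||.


By the Uniform Boundedness Principle, the supremum of norms is finite.
sup_k ||T_k|| = max(11, 12, 14, 23, 26) = 26

26


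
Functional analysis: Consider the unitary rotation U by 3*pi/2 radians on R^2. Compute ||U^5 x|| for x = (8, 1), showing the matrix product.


U is a rotation by theta = 3*pi/2
U^5 = rotation by 5*theta = 15*pi/2 = 3*pi/2 (mod 2*pi)
cos(3*pi/2) = 0.0000, sin(3*pi/2) = -1.0000
U^5 x = (0.0000 * 8 - -1.0000 * 1, -1.0000 * 8 + 0.0000 * 1)
= (1.0000, -8.0000)
||U^5 x|| = sqrt(1.0000^2 + (-8.0000)^2) = sqrt(65.0000) = 8.0623

8.0623


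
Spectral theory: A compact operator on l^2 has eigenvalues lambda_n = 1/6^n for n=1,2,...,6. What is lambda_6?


The eigenvalue formula gives lambda_6 = 1/6^6
= 1/46656
= 2.1433e-05

2.1433e-05


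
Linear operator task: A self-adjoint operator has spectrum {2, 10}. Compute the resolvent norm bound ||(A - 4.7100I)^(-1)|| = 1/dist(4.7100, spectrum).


dist(4.7100, {2, 10}) = min(|4.7100 - 2|, |4.7100 - 10|)
= min(2.7100, 5.2900) = 2.7100
Resolvent bound = 1/2.7100 = 0.3690

0.3690


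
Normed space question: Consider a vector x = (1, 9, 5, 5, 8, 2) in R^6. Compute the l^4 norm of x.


The l^4 norm = (sum |x_i|^4)^(1/4)
Sum of 4th powers = 1 + 6561 + 625 + 625 + 4096 + 16 = 11924
||x||_4 = (11924)^(1/4) = 10.4497

10.4497


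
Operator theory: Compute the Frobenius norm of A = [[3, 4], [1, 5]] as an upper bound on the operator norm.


||A||_F^2 = sum a_ij^2
= 3^2 + 4^2 + 1^2 + 5^2
= 9 + 16 + 1 + 25 = 51
||A||_F = sqrt(51) = 7.1414

7.1414


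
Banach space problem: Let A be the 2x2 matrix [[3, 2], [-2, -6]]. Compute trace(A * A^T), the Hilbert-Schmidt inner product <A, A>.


trace(A * A^T) = sum of squares of all entries
= 3^2 + 2^2 + (-2)^2 + (-6)^2
= 9 + 4 + 4 + 36
= 53

53


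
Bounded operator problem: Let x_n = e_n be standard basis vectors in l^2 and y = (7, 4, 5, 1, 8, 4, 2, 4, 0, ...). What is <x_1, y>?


x_1 = e_1 is the standard basis vector with 1 in position 1.
<x_1, y> = y_1 = 7
As n -> infinity, <x_n, y> -> 0, confirming weak convergence of (x_n) to 0.

7


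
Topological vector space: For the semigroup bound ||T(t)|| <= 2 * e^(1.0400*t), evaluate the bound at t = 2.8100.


||T(2.8100)|| <= 2 * exp(1.0400 * 2.8100)
= 2 * exp(2.9224)
= 2 * 18.5858
= 37.1717

37.1717


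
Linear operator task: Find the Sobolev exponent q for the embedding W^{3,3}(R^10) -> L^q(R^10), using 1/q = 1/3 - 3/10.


Using the Sobolev embedding formula: 1/q = 1/p - k/n
1/q = 1/3 - 3/10 = 1/30
q = 1/(1/30) = 30

30.0000


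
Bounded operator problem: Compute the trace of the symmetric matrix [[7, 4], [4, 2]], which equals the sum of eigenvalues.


For a self-adjoint (symmetric) matrix, the eigenvalues are real.
The sum of eigenvalues equals the trace of the matrix.
trace = 7 + 2 = 9

9


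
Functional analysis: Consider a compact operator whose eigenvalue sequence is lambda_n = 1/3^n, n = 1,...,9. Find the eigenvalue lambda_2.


The eigenvalue formula gives lambda_2 = 1/3^2
= 1/9
= 0.1111

0.1111


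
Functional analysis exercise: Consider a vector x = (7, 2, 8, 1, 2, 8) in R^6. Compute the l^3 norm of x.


The l^3 norm = (sum |x_i|^3)^(1/3)
Sum of 3th powers = 343 + 8 + 512 + 1 + 8 + 512 = 1384
||x||_3 = (1384)^(1/3) = 11.1441

11.1441


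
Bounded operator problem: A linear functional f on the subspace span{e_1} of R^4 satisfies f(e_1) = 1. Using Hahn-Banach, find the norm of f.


The norm of f is given by ||f|| = sup_{||x||=1} |f(x)|.
On span{e_1}, ||e_1|| = 1, so ||f|| = |f(e_1)| / ||e_1||
= |1| / 1 = 1.0000

1.0000


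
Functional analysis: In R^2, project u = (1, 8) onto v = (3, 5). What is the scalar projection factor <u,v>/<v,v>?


Computing <u,v> = 1*3 + 8*5 = 43
Computing <v,v> = 3^2 + 5^2 = 34
Projection coefficient = 43/34 = 1.2647

1.2647


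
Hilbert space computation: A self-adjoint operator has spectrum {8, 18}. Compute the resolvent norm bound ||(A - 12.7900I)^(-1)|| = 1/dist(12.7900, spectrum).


dist(12.7900, {8, 18}) = min(|12.7900 - 8|, |12.7900 - 18|)
= min(4.7900, 5.2100) = 4.7900
Resolvent bound = 1/4.7900 = 0.2088

0.2088


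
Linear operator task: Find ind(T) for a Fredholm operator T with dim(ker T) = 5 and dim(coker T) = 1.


The Fredholm index is defined as ind(T) = dim(ker T) - dim(coker T)
= 5 - 1
= 4

4


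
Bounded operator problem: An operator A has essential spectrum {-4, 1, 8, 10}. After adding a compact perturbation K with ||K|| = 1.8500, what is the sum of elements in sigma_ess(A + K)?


By Weyl's theorem, the essential spectrum is invariant under compact perturbations.
sigma_ess(A + K) = sigma_ess(A) = {-4, 1, 8, 10}
Sum = -4 + 1 + 8 + 10 = 15

15


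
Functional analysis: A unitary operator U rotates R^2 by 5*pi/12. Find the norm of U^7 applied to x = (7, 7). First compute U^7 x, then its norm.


U is a rotation by theta = 5*pi/12
U^7 = rotation by 7*theta = 35*pi/12 = 11*pi/12 (mod 2*pi)
cos(11*pi/12) = -0.9659, sin(11*pi/12) = 0.2588
U^7 x = (-0.9659 * 7 - 0.2588 * 7, 0.2588 * 7 + -0.9659 * 7)
= (-8.5732, -4.9497)
||U^7 x|| = sqrt((-8.5732)^2 + (-4.9497)^2) = sqrt(98.0000) = 9.8995

9.8995


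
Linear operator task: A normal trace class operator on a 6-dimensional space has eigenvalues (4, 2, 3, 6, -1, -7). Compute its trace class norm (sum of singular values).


For a normal operator, singular values equal |eigenvalues|.
Trace norm = sum |lambda_i| = 4 + 2 + 3 + 6 + 1 + 7
= 23

23


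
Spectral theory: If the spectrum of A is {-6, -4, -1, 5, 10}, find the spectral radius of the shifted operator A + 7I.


Spectrum of A + 7I = {1, 3, 6, 12, 17}
Spectral radius = max |lambda| over the shifted spectrum
= max(1, 3, 6, 12, 17) = 17

17


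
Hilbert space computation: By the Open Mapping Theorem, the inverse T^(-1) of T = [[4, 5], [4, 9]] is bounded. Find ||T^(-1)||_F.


det(T) = 4*9 - 5*4 = 16
T^(-1) = (1/16) * [[9, -5], [-4, 4]] = [[0.5625, -0.3125], [-0.2500, 0.2500]]
||T^(-1)||_F^2 = 0.5625^2 + (-0.3125)^2 + (-0.2500)^2 + 0.2500^2 = 0.5391
||T^(-1)||_F = sqrt(0.5391) = 0.7342

0.7342


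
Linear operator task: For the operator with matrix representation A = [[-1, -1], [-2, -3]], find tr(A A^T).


trace(A * A^T) = sum of squares of all entries
= (-1)^2 + (-1)^2 + (-2)^2 + (-3)^2
= 1 + 1 + 4 + 9
= 15

15
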